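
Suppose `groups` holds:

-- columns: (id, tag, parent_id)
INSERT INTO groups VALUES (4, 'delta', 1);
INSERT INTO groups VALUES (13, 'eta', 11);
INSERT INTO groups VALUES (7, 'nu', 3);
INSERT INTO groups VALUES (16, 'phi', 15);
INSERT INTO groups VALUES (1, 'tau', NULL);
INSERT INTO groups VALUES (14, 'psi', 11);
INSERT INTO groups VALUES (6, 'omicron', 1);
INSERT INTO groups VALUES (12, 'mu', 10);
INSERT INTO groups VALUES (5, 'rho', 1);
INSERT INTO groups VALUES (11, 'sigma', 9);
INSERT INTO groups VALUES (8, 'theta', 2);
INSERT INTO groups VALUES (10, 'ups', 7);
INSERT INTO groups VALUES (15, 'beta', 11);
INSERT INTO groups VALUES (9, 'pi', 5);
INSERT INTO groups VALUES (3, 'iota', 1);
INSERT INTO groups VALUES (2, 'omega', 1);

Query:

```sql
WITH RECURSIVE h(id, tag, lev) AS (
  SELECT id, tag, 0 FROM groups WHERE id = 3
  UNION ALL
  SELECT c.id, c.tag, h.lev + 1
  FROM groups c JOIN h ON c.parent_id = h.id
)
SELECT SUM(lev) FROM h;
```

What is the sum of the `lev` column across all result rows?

6

Base: id=3 (iota) at lev 0.
Iteration 1: rows with parent_id in {3} -> nu (id 7, lev 1).
Iteration 2: rows with parent_id in {7} -> ups (id 10, lev 2).
Iteration 3: rows with parent_id in {10} -> mu (id 12, lev 3).
Iteration 4: no rows with parent_id in {12}; recursion stops.
SUM(lev) = 0 + 1 + 2 + 3 = 6.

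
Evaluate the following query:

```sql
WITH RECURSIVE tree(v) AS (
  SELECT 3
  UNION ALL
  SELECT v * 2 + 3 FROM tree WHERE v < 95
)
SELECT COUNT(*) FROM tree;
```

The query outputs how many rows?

Base: v=3.
Iteration 1: 3 < 95 holds -> v = 3 * 2 + 3 = 9.
Iteration 2: 9 < 95 holds -> v = 9 * 2 + 3 = 21.
Iteration 3: 21 < 95 holds -> v = 21 * 2 + 3 = 45.
Iteration 4: 45 < 95 holds -> v = 45 * 2 + 3 = 93.
Iteration 5: 93 < 95 holds -> v = 93 * 2 + 3 = 189.
Iteration 6: 189 < 95 fails; recursion stops.
Total rows emitted: 6.

6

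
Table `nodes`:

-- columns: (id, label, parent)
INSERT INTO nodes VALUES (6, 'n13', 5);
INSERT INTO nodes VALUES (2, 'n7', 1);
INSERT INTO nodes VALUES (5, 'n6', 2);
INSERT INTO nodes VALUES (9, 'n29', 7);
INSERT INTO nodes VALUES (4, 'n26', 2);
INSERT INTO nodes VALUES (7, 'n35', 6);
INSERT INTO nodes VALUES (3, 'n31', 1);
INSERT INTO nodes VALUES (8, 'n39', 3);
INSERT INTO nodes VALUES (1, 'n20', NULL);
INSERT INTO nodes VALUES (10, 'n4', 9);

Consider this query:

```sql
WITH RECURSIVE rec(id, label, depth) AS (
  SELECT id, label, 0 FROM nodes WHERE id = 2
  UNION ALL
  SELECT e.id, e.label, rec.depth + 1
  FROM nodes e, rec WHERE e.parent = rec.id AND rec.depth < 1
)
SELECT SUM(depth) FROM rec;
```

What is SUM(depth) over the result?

Base: id=2 (n7) at depth 0.
Iteration 1: rows with parent in {2} -> n26 (id 4, depth 1), n6 (id 5, depth 1).
Iteration 2: depth < 1 fails for all current rows; recursion stops.
SUM(depth) = 0 + 1 + 1 = 2.

2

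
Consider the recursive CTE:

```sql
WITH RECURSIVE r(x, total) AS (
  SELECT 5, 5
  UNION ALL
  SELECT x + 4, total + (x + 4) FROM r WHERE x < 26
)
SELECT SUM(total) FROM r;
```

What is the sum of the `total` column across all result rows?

Base: x=5, total=5.
Iteration 1: 5 < 26 holds -> x = 5 + 4 = 9, total = 5 + 9 = 14.
Iteration 2: 9 < 26 holds -> x = 9 + 4 = 13, total = 14 + 13 = 27.
Iteration 3: 13 < 26 holds -> x = 13 + 4 = 17, total = 27 + 17 = 44.
Iteration 4: 17 < 26 holds -> x = 17 + 4 = 21, total = 44 + 21 = 65.
Iteration 5: 21 < 26 holds -> x = 21 + 4 = 25, total = 65 + 25 = 90.
Iteration 6: 25 < 26 holds -> x = 25 + 4 = 29, total = 90 + 29 = 119.
Iteration 7: 29 < 26 fails; recursion stops.
SUM(total) = 5 + 14 + 27 + 44 + 65 + 90 + 119 = 364.

364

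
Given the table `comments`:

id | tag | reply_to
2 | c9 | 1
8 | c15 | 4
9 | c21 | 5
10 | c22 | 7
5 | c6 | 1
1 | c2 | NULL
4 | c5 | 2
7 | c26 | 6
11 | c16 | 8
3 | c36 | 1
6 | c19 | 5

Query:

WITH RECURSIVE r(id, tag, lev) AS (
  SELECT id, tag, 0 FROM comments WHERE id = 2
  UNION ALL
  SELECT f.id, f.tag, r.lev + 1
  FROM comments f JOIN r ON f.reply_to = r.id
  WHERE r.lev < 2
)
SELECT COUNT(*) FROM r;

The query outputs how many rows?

3

Base: id=2 (c9) at lev 0.
Iteration 1: rows with reply_to in {2} -> c5 (id 4, lev 1).
Iteration 2: rows with reply_to in {4} -> c15 (id 8, lev 2).
Iteration 3: lev < 2 fails for all current rows; recursion stops.
Total rows emitted: 3.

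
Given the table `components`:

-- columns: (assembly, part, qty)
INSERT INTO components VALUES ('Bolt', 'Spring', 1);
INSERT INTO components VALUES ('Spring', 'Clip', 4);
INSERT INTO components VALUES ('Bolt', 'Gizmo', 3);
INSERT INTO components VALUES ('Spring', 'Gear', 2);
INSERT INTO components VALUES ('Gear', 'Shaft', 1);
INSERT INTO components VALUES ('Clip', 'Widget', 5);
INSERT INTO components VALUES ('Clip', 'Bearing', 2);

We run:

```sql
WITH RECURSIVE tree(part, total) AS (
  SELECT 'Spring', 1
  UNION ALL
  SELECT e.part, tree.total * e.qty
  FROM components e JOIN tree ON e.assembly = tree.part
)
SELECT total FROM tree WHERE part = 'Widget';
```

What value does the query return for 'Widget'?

20

Base: (Spring, total=1).
Iteration 1: components of {Spring} -> Clip = 1*4 = 4, Gear = 1*2 = 2.
Iteration 2: components of {Clip,Gear} -> Bearing = 4*2 = 8, Shaft = 2*1 = 2, Widget = 4*5 = 20.
Iteration 3: no further components; recursion stops.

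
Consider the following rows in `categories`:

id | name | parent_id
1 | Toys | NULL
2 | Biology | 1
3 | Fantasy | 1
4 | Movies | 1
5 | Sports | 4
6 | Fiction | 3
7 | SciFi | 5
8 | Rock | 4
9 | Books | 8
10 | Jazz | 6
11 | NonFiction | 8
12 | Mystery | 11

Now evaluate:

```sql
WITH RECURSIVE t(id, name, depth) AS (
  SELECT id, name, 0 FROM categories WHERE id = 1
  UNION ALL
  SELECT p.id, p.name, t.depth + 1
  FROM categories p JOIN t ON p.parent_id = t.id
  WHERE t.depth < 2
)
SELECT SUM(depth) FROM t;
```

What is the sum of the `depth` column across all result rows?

9

Base: id=1 (Toys) at depth 0.
Iteration 1: rows with parent_id in {1} -> Biology (id 2, depth 1), Fantasy (id 3, depth 1), Movies (id 4, depth 1).
Iteration 2: rows with parent_id in {2,3,4} -> Sports (id 5, depth 2), Fiction (id 6, depth 2), Rock (id 8, depth 2).
Iteration 3: depth < 2 fails for all current rows; recursion stops.
SUM(depth) = 0 + 1 + 1 + 1 + 2 + 2 + 2 = 9.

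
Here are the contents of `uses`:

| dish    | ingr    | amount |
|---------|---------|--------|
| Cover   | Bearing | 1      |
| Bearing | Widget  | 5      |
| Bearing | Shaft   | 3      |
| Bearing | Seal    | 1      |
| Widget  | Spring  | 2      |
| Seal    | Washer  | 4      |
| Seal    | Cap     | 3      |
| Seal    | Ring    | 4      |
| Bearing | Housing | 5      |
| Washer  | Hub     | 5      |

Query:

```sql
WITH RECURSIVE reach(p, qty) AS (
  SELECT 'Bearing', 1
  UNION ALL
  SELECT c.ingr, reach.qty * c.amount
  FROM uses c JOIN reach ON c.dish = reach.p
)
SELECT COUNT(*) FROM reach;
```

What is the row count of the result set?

10

Base: (Bearing, qty=1).
Iteration 1: components of {Bearing} -> Housing = 1*5 = 5, Seal = 1*1 = 1, Shaft = 1*3 = 3, Widget = 1*5 = 5.
Iteration 2: components of {Housing,Seal,Shaft,Widget} -> Cap = 1*3 = 3, Ring = 1*4 = 4, Spring = 5*2 = 10, Washer = 1*4 = 4.
Iteration 3: components of {Cap,Ring,Spring,Washer} -> Hub = 4*5 = 20.
Iteration 4: no further components; recursion stops.
Total rows emitted: 10.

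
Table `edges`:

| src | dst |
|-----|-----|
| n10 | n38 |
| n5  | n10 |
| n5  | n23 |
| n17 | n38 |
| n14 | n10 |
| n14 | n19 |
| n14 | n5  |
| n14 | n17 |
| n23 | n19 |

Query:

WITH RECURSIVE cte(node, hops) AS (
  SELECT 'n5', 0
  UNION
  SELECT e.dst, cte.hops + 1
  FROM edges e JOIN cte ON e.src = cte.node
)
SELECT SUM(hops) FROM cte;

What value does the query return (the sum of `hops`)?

6

Base: (n5, hops=0).
Iteration 1: edges from {n5} -> (n10, hops=1), (n23, hops=1).
Iteration 2: edges from {n10,n23} -> (n19, hops=2), (n38, hops=2).
Iteration 3: no outgoing edges from {n19,n38}; recursion stops.
SUM(hops) = 0 + 1 + 1 + 2 + 2 = 6.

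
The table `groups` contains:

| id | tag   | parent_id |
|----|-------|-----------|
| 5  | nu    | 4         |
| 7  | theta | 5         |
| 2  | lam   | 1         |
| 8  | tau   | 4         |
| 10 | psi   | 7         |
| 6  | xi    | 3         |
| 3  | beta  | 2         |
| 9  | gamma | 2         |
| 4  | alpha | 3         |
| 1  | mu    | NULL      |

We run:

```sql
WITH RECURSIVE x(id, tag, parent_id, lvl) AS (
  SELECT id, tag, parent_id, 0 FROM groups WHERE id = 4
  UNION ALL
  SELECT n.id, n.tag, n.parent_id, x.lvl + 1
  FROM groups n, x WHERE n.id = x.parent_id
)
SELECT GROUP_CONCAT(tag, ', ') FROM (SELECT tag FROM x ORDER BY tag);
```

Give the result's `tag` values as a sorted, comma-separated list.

alpha, beta, lam, mu

Base: id=4 (alpha), parent_id=3, lvl 0.
Iteration 1: join on id=3 -> beta (id 3, parent_id=2, lvl 1).
Iteration 2: join on id=2 -> lam (id 2, parent_id=1, lvl 2).
Iteration 3: join on id=1 -> mu (id 1, parent_id=NULL, lvl 3).
Iteration 4: parent_id is NULL; no match; recursion stops.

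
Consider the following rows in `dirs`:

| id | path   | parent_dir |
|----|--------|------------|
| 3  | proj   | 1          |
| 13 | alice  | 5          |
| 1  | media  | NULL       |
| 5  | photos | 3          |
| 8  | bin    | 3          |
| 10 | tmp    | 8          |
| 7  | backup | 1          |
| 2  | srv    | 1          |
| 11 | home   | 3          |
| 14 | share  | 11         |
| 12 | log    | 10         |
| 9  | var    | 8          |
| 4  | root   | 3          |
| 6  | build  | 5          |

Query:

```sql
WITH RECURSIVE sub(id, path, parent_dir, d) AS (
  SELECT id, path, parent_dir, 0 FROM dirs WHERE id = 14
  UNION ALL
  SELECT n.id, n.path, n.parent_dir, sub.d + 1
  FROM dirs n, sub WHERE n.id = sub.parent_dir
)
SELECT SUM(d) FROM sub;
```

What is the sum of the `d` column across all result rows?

6

Base: id=14 (share), parent_dir=11, d 0.
Iteration 1: join on id=11 -> home (id 11, parent_dir=3, d 1).
Iteration 2: join on id=3 -> proj (id 3, parent_dir=1, d 2).
Iteration 3: join on id=1 -> media (id 1, parent_dir=NULL, d 3).
Iteration 4: parent_dir is NULL; no match; recursion stops.
SUM(d) = 0 + 1 + 2 + 3 = 6.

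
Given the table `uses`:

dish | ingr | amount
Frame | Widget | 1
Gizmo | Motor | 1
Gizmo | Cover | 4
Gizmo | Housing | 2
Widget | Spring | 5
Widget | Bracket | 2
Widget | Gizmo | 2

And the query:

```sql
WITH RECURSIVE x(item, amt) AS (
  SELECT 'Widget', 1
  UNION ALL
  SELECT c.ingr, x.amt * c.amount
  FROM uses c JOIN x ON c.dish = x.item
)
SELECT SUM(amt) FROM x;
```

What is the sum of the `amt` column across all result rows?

Base: (Widget, amt=1).
Iteration 1: components of {Widget} -> Bracket = 1*2 = 2, Gizmo = 1*2 = 2, Spring = 1*5 = 5.
Iteration 2: components of {Bracket,Gizmo,Spring} -> Cover = 2*4 = 8, Housing = 2*2 = 4, Motor = 2*1 = 2.
Iteration 3: no further components; recursion stops.
SUM(amt) = 1 + 2 + 2 + 5 + 2 + 8 + 4 = 24.

24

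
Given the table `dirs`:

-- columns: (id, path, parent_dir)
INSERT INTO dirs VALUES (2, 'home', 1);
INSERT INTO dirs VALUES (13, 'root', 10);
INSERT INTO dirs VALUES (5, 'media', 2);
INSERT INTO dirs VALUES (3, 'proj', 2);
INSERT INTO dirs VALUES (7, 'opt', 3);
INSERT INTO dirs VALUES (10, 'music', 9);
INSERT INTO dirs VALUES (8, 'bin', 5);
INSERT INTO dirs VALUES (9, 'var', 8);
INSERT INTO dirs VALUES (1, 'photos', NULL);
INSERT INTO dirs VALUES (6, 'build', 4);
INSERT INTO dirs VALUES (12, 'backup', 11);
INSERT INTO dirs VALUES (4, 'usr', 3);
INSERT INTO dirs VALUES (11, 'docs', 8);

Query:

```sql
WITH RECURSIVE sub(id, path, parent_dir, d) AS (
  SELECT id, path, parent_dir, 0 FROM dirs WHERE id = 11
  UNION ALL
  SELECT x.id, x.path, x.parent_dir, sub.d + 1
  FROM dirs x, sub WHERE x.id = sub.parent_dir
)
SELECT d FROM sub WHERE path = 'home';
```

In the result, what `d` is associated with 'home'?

Base: id=11 (docs), parent_dir=8, d 0.
Iteration 1: join on id=8 -> bin (id 8, parent_dir=5, d 1).
Iteration 2: join on id=5 -> media (id 5, parent_dir=2, d 2).
Iteration 3: join on id=2 -> home (id 2, parent_dir=1, d 3).
Iteration 4: join on id=1 -> photos (id 1, parent_dir=NULL, d 4).
Iteration 5: parent_dir is NULL; no match; recursion stops.

3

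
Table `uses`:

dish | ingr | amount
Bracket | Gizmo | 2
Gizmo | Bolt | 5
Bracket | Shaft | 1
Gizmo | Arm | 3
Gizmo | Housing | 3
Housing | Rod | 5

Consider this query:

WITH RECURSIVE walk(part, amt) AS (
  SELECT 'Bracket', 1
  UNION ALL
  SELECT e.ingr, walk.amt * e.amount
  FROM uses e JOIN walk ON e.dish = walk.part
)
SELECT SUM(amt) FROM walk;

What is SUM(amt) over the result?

56

Base: (Bracket, amt=1).
Iteration 1: components of {Bracket} -> Gizmo = 1*2 = 2, Shaft = 1*1 = 1.
Iteration 2: components of {Gizmo,Shaft} -> Arm = 2*3 = 6, Bolt = 2*5 = 10, Housing = 2*3 = 6.
Iteration 3: components of {Arm,Bolt,Housing} -> Rod = 6*5 = 30.
Iteration 4: no further components; recursion stops.
SUM(amt) = 1 + 2 + 1 + 10 + 6 + 6 + 30 = 56.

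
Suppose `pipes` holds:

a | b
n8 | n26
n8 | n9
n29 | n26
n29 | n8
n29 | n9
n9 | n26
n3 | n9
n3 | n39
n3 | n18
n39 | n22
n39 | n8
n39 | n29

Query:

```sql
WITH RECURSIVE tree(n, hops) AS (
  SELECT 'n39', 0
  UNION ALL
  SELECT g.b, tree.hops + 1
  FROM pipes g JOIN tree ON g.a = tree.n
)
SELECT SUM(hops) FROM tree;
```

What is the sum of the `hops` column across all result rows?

29

Base: (n39, hops=0).
Iteration 1: edges from {n39} -> (n22, hops=1), (n29, hops=1), (n8, hops=1).
Iteration 2: edges from {n22,n29,n8} -> (n26, hops=2) x2, (n8, hops=2), (n9, hops=2) x2. [UNION ALL keeps all 5 new rows, including repeats]
Iteration 3: edges from {n26,n8,n9} -> (n26, hops=3) x3, (n9, hops=3). [UNION ALL keeps all 4 new rows, including repeats]
Iteration 4: edges from {n26,n9} -> (n26, hops=4).
Iteration 5: no outgoing edges from {n26}; recursion stops.
SUM(hops) = 0 + 1 + 1 + 1 + 2 + 2 + 2 + 2 + 2 + 3 + 3 + 3 + 3 + 4 = 29.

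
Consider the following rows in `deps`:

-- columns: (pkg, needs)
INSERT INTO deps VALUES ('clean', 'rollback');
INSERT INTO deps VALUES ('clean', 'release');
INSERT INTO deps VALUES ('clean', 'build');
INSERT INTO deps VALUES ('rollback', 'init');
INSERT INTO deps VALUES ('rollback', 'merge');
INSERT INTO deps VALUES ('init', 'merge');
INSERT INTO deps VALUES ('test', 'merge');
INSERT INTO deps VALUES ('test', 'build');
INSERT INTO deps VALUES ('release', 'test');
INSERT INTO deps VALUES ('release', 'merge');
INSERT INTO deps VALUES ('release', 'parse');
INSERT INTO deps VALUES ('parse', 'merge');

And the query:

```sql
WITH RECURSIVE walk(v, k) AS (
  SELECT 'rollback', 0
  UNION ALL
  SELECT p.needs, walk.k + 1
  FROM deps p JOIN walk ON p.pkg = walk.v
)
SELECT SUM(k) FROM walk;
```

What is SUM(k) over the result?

Base: (rollback, k=0).
Iteration 1: edges from {rollback} -> (init, k=1), (merge, k=1).
Iteration 2: edges from {init,merge} -> (merge, k=2).
Iteration 3: no outgoing edges from {merge}; recursion stops.
SUM(k) = 0 + 1 + 1 + 2 = 4.

4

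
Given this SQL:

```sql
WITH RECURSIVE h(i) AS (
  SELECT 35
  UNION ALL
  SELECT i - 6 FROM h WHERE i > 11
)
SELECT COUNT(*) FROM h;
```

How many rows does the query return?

Base: i=35.
Iteration 1: 35 > 11 holds -> i = 35 - 6 = 29.
Iteration 2: 29 > 11 holds -> i = 29 - 6 = 23.
Iteration 3: 23 > 11 holds -> i = 23 - 6 = 17.
Iteration 4: 17 > 11 holds -> i = 17 - 6 = 11.
Iteration 5: 11 > 11 fails; recursion stops.
Total rows emitted: 5.

5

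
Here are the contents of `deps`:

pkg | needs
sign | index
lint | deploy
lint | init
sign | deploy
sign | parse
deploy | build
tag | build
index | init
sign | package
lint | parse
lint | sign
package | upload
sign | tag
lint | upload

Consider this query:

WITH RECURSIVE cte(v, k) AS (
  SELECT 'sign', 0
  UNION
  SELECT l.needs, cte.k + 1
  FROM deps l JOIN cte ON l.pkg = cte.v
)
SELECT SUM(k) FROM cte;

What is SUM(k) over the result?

11

Base: (sign, k=0).
Iteration 1: edges from {sign} -> (deploy, k=1), (index, k=1), (package, k=1), (parse, k=1), (tag, k=1).
Iteration 2: edges from {deploy,index,package,parse,tag} -> (build, k=2), (init, k=2), (upload, k=2). [UNION drops 1 duplicate row(s)]
Iteration 3: no outgoing edges from {build,init,upload}; recursion stops.
SUM(k) = 0 + 1 + 1 + 1 + 1 + 1 + 2 + 2 + 2 = 11.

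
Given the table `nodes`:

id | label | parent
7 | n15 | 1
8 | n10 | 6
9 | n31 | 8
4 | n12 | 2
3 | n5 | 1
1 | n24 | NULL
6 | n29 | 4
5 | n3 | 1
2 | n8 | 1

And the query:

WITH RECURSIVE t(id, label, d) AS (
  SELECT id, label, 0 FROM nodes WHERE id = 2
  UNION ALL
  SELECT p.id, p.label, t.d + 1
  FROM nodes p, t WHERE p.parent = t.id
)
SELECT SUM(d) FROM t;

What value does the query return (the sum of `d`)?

10

Base: id=2 (n8) at d 0.
Iteration 1: rows with parent in {2} -> n12 (id 4, d 1).
Iteration 2: rows with parent in {4} -> n29 (id 6, d 2).
Iteration 3: rows with parent in {6} -> n10 (id 8, d 3).
Iteration 4: rows with parent in {8} -> n31 (id 9, d 4).
Iteration 5: no rows with parent in {9}; recursion stops.
SUM(d) = 0 + 1 + 2 + 3 + 4 = 10.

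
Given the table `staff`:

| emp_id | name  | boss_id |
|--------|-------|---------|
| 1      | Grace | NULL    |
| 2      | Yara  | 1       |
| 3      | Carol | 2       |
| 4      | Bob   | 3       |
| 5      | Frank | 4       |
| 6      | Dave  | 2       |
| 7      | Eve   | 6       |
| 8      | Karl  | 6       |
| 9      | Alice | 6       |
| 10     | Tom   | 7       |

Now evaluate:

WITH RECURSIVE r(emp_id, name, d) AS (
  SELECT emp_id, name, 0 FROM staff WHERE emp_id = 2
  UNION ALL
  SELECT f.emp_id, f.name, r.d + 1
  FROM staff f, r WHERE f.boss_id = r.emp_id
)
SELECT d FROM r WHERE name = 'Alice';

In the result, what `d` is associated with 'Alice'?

Base: emp_id=2 (Yara) at d 0.
Iteration 1: rows with boss_id in {2} -> Carol (id 3, d 1), Dave (id 6, d 1).
Iteration 2: rows with boss_id in {3,6} -> Bob (id 4, d 2), Eve (id 7, d 2), Karl (id 8, d 2), Alice (id 9, d 2).
Iteration 3: rows with boss_id in {4,7,8,9} -> Frank (id 5, d 3), Tom (id 10, d 3).
Iteration 4: no rows with boss_id in {5,10}; recursion stops.

2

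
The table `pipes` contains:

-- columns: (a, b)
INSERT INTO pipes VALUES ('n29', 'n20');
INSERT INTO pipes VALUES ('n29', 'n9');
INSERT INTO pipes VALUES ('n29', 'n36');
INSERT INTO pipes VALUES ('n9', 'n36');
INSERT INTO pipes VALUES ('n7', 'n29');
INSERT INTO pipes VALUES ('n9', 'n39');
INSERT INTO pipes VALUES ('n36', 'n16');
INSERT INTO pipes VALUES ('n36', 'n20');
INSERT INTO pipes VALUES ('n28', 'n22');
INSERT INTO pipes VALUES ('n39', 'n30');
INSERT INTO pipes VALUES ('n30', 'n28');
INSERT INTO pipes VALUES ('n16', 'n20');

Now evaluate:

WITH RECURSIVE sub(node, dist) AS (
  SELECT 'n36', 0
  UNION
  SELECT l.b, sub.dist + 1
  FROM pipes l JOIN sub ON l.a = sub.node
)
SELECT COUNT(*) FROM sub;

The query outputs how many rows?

Base: (n36, dist=0).
Iteration 1: edges from {n36} -> (n16, dist=1), (n20, dist=1).
Iteration 2: edges from {n16,n20} -> (n20, dist=2).
Iteration 3: no outgoing edges from {n20}; recursion stops.
Total rows emitted: 4.

4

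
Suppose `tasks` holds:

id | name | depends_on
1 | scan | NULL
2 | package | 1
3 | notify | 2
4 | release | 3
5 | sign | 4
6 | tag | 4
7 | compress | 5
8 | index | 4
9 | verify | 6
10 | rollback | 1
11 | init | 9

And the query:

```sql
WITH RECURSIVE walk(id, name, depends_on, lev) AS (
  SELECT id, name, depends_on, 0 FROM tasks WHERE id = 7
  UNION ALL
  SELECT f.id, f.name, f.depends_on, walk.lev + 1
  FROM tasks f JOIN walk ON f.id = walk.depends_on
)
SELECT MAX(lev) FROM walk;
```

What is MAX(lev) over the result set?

Base: id=7 (compress), depends_on=5, lev 0.
Iteration 1: join on id=5 -> sign (id 5, depends_on=4, lev 1).
Iteration 2: join on id=4 -> release (id 4, depends_on=3, lev 2).
Iteration 3: join on id=3 -> notify (id 3, depends_on=2, lev 3).
Iteration 4: join on id=2 -> package (id 2, depends_on=1, lev 4).
Iteration 5: join on id=1 -> scan (id 1, depends_on=NULL, lev 5).
Iteration 6: depends_on is NULL; no match; recursion stops.
lev values: 0, 1, 2, 3, 4, 5; the maximum is 5.

5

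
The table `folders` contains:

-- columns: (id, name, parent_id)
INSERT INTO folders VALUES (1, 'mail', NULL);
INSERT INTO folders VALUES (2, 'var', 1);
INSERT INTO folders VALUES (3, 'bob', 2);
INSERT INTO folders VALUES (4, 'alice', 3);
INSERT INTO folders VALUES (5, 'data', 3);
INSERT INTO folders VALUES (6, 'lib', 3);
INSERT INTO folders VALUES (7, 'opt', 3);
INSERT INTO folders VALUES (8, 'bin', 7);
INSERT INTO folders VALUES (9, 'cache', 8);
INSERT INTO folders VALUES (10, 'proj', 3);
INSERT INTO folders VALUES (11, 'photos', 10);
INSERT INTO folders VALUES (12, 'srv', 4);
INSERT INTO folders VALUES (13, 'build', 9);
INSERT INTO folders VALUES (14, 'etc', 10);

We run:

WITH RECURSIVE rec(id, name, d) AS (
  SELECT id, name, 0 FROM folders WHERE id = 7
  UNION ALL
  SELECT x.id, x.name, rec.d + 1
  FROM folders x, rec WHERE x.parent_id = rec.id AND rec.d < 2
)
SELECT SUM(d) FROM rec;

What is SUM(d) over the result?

Base: id=7 (opt) at d 0.
Iteration 1: rows with parent_id in {7} -> bin (id 8, d 1).
Iteration 2: rows with parent_id in {8} -> cache (id 9, d 2).
Iteration 3: d < 2 fails for all current rows; recursion stops.
SUM(d) = 0 + 1 + 2 = 3.

3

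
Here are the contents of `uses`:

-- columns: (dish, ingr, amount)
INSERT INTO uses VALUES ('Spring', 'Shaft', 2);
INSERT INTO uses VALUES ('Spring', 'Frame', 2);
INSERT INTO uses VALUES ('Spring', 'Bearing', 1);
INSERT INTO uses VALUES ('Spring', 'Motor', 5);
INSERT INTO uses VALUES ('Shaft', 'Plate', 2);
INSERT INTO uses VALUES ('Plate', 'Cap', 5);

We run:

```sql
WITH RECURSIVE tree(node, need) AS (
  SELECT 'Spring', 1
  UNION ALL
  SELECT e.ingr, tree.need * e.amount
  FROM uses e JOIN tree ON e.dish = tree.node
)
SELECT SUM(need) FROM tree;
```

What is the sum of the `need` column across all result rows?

Base: (Spring, need=1).
Iteration 1: components of {Spring} -> Bearing = 1*1 = 1, Frame = 1*2 = 2, Motor = 1*5 = 5, Shaft = 1*2 = 2.
Iteration 2: components of {Bearing,Frame,Motor,Shaft} -> Plate = 2*2 = 4.
Iteration 3: components of {Plate} -> Cap = 4*5 = 20.
Iteration 4: no further components; recursion stops.
SUM(need) = 1 + 2 + 2 + 1 + 5 + 4 + 20 = 35.

35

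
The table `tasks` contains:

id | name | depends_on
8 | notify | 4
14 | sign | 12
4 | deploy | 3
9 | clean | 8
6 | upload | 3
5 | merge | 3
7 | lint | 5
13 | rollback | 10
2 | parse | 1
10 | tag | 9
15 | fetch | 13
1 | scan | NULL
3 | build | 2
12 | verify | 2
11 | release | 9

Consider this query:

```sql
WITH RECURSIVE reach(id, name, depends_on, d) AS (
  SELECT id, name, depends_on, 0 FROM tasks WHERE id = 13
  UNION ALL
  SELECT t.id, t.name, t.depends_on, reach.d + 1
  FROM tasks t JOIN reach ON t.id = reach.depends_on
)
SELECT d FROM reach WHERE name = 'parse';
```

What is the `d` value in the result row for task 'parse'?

Base: id=13 (rollback), depends_on=10, d 0.
Iteration 1: join on id=10 -> tag (id 10, depends_on=9, d 1).
Iteration 2: join on id=9 -> clean (id 9, depends_on=8, d 2).
Iteration 3: join on id=8 -> notify (id 8, depends_on=4, d 3).
Iteration 4: join on id=4 -> deploy (id 4, depends_on=3, d 4).
Iteration 5: join on id=3 -> build (id 3, depends_on=2, d 5).
Iteration 6: join on id=2 -> parse (id 2, depends_on=1, d 6).
Iteration 7: join on id=1 -> scan (id 1, depends_on=NULL, d 7).
Iteration 8: depends_on is NULL; no match; recursion stops.

6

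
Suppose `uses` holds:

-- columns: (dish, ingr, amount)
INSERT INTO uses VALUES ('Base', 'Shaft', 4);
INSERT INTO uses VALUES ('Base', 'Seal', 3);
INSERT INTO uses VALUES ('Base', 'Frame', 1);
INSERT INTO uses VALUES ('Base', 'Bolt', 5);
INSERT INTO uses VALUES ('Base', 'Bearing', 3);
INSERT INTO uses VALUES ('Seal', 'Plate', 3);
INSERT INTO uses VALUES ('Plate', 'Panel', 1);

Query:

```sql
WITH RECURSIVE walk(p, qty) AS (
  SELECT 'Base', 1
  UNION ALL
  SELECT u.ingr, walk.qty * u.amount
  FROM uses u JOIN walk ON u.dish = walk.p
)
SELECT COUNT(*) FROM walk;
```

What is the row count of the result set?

Base: (Base, qty=1).
Iteration 1: components of {Base} -> Bearing = 1*3 = 3, Bolt = 1*5 = 5, Frame = 1*1 = 1, Seal = 1*3 = 3, Shaft = 1*4 = 4.
Iteration 2: components of {Bearing,Bolt,Frame,Seal,Shaft} -> Plate = 3*3 = 9.
Iteration 3: components of {Plate} -> Panel = 9*1 = 9.
Iteration 4: no further components; recursion stops.
Total rows emitted: 8.

8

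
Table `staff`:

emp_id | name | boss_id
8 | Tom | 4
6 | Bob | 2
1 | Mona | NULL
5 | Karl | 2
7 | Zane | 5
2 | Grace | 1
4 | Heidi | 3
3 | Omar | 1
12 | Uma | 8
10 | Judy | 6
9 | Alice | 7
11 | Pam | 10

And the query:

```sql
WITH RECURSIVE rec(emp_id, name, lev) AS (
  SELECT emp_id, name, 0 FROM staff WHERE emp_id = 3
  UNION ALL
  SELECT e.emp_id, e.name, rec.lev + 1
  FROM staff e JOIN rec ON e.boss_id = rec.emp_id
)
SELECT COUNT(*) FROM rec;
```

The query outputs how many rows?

Base: emp_id=3 (Omar) at lev 0.
Iteration 1: rows with boss_id in {3} -> Heidi (id 4, lev 1).
Iteration 2: rows with boss_id in {4} -> Tom (id 8, lev 2).
Iteration 3: rows with boss_id in {8} -> Uma (id 12, lev 3).
Iteration 4: no rows with boss_id in {12}; recursion stops.
Total rows emitted: 4.

4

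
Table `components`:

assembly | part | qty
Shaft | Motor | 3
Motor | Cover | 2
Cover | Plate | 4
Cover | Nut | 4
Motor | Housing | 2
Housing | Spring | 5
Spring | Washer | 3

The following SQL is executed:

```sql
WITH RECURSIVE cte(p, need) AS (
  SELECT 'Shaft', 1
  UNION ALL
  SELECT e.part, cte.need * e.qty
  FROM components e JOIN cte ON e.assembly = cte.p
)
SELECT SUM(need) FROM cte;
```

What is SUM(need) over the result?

Base: (Shaft, need=1).
Iteration 1: components of {Shaft} -> Motor = 1*3 = 3.
Iteration 2: components of {Motor} -> Cover = 3*2 = 6, Housing = 3*2 = 6.
Iteration 3: components of {Cover,Housing} -> Nut = 6*4 = 24, Plate = 6*4 = 24, Spring = 6*5 = 30.
Iteration 4: components of {Nut,Plate,Spring} -> Washer = 30*3 = 90.
Iteration 5: no further components; recursion stops.
SUM(need) = 1 + 3 + 6 + 6 + 24 + 24 + 30 + 90 = 184.

184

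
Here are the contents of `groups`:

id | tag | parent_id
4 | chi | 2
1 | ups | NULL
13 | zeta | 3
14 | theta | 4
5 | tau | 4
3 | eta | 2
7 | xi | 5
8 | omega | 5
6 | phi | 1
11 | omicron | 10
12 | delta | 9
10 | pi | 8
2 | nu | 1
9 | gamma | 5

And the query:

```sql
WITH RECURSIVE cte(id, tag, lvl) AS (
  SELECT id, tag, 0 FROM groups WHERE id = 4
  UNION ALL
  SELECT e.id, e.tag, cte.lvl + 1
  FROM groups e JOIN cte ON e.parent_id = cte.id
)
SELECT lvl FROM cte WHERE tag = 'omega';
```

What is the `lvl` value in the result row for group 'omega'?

Base: id=4 (chi) at lvl 0.
Iteration 1: rows with parent_id in {4} -> tau (id 5, lvl 1), theta (id 14, lvl 1).
Iteration 2: rows with parent_id in {5,14} -> xi (id 7, lvl 2), omega (id 8, lvl 2), gamma (id 9, lvl 2).
Iteration 3: rows with parent_id in {7,8,9} -> pi (id 10, lvl 3), delta (id 12, lvl 3).
Iteration 4: rows with parent_id in {10,12} -> omicron (id 11, lvl 4).
Iteration 5: no rows with parent_id in {11}; recursion stops.

2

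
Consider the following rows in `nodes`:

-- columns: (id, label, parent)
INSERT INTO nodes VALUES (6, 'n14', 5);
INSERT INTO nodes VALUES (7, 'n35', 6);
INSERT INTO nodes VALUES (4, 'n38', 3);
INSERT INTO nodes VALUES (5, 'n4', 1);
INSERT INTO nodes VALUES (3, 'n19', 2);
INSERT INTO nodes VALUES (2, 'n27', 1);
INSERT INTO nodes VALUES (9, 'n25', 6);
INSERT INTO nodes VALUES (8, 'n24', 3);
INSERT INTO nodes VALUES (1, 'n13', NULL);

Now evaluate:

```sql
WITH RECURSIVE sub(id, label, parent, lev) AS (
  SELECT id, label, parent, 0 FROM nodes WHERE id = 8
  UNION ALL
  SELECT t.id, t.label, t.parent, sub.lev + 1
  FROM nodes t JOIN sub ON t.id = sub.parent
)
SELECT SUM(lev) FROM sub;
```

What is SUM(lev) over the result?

6

Base: id=8 (n24), parent=3, lev 0.
Iteration 1: join on id=3 -> n19 (id 3, parent=2, lev 1).
Iteration 2: join on id=2 -> n27 (id 2, parent=1, lev 2).
Iteration 3: join on id=1 -> n13 (id 1, parent=NULL, lev 3).
Iteration 4: parent is NULL; no match; recursion stops.
SUM(lev) = 0 + 1 + 2 + 3 = 6.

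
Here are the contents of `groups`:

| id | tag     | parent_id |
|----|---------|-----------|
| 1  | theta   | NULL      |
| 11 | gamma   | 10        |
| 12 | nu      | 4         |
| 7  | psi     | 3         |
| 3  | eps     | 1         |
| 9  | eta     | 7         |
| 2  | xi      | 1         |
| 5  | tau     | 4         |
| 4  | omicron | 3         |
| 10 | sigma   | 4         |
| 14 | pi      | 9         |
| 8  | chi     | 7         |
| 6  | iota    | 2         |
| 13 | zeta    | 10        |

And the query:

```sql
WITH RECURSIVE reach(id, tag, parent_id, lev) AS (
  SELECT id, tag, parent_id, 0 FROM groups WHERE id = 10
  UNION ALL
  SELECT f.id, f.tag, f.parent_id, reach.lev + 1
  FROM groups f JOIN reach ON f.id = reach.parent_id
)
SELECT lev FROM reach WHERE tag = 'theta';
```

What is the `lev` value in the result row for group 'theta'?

Base: id=10 (sigma), parent_id=4, lev 0.
Iteration 1: join on id=4 -> omicron (id 4, parent_id=3, lev 1).
Iteration 2: join on id=3 -> eps (id 3, parent_id=1, lev 2).
Iteration 3: join on id=1 -> theta (id 1, parent_id=NULL, lev 3).
Iteration 4: parent_id is NULL; no match; recursion stops.

3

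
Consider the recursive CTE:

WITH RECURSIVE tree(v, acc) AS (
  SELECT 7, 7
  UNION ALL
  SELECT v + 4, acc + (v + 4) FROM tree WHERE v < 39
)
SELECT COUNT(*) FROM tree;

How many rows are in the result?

Base: v=7, acc=7.
Iteration 1: 7 < 39 holds -> v = 7 + 4 = 11, acc = 7 + 11 = 18.
Iteration 2: 11 < 39 holds -> v = 11 + 4 = 15, acc = 18 + 15 = 33.
Iteration 3: 15 < 39 holds -> v = 15 + 4 = 19, acc = 33 + 19 = 52.
Iteration 4: 19 < 39 holds -> v = 19 + 4 = 23, acc = 52 + 23 = 75.
Iteration 5: 23 < 39 holds -> v = 23 + 4 = 27, acc = 75 + 27 = 102.
Iteration 6: 27 < 39 holds -> v = 27 + 4 = 31, acc = 102 + 31 = 133.
Iteration 7: 31 < 39 holds -> v = 31 + 4 = 35, acc = 133 + 35 = 168.
Iteration 8: 35 < 39 holds -> v = 35 + 4 = 39, acc = 168 + 39 = 207.
Iteration 9: 39 < 39 fails; recursion stops.
Total rows emitted: 9.

9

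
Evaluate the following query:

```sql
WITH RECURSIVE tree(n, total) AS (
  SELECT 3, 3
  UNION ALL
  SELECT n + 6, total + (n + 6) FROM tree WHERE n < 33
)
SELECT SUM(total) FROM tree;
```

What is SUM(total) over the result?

Base: n=3, total=3.
Iteration 1: 3 < 33 holds -> n = 3 + 6 = 9, total = 3 + 9 = 12.
Iteration 2: 9 < 33 holds -> n = 9 + 6 = 15, total = 12 + 15 = 27.
Iteration 3: 15 < 33 holds -> n = 15 + 6 = 21, total = 27 + 21 = 48.
Iteration 4: 21 < 33 holds -> n = 21 + 6 = 27, total = 48 + 27 = 75.
Iteration 5: 27 < 33 holds -> n = 27 + 6 = 33, total = 75 + 33 = 108.
Iteration 6: 33 < 33 fails; recursion stops.
SUM(total) = 3 + 12 + 27 + 48 + 75 + 108 = 273.

273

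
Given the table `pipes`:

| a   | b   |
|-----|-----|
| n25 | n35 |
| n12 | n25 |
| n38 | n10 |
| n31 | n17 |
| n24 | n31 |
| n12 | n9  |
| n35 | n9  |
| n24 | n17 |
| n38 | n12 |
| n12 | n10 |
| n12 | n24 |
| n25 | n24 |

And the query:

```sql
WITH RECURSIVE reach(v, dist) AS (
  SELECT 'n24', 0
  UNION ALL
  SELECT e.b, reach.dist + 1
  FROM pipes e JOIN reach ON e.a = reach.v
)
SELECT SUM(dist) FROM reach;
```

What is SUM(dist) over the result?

4

Base: (n24, dist=0).
Iteration 1: edges from {n24} -> (n17, dist=1), (n31, dist=1).
Iteration 2: edges from {n17,n31} -> (n17, dist=2).
Iteration 3: no outgoing edges from {n17}; recursion stops.
SUM(dist) = 0 + 1 + 1 + 2 = 4.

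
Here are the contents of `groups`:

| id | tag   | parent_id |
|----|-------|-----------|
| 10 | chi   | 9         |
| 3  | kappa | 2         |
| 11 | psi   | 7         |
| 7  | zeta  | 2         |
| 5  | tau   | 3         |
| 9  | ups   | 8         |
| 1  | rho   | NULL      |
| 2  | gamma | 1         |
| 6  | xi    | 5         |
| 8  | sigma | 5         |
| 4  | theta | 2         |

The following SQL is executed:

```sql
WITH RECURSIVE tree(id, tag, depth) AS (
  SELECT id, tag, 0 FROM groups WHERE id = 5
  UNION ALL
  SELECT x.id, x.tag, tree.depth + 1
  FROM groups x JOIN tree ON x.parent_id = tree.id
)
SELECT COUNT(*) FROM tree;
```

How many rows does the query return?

5

Base: id=5 (tau) at depth 0.
Iteration 1: rows with parent_id in {5} -> xi (id 6, depth 1), sigma (id 8, depth 1).
Iteration 2: rows with parent_id in {6,8} -> ups (id 9, depth 2).
Iteration 3: rows with parent_id in {9} -> chi (id 10, depth 3).
Iteration 4: no rows with parent_id in {10}; recursion stops.
Total rows emitted: 5.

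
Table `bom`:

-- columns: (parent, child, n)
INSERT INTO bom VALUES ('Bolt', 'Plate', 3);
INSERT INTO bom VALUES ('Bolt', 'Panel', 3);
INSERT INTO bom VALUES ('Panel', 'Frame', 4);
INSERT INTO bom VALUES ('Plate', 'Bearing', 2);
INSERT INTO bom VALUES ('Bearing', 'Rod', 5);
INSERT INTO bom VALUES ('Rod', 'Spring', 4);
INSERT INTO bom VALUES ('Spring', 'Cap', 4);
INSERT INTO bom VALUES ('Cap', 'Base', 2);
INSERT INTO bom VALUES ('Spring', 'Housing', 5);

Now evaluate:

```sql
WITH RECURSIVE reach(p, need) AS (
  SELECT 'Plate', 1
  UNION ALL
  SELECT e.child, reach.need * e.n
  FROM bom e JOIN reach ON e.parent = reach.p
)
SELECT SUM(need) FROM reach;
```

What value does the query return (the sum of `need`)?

Base: (Plate, need=1).
Iteration 1: components of {Plate} -> Bearing = 1*2 = 2.
Iteration 2: components of {Bearing} -> Rod = 2*5 = 10.
Iteration 3: components of {Rod} -> Spring = 10*4 = 40.
Iteration 4: components of {Spring} -> Cap = 40*4 = 160, Housing = 40*5 = 200.
Iteration 5: components of {Cap,Housing} -> Base = 160*2 = 320.
Iteration 6: no further components; recursion stops.
SUM(need) = 1 + 2 + 10 + 40 + 160 + 200 + 320 = 733.

733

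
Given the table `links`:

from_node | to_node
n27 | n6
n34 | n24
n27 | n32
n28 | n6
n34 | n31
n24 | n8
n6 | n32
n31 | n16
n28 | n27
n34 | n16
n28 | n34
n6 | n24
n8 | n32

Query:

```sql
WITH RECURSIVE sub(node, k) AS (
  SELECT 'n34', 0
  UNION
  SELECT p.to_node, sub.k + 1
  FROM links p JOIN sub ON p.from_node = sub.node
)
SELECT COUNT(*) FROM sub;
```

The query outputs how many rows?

Base: (n34, k=0).
Iteration 1: edges from {n34} -> (n16, k=1), (n24, k=1), (n31, k=1).
Iteration 2: edges from {n16,n24,n31} -> (n16, k=2), (n8, k=2).
Iteration 3: edges from {n16,n8} -> (n32, k=3).
Iteration 4: no outgoing edges from {n32}; recursion stops.
Total rows emitted: 7.

7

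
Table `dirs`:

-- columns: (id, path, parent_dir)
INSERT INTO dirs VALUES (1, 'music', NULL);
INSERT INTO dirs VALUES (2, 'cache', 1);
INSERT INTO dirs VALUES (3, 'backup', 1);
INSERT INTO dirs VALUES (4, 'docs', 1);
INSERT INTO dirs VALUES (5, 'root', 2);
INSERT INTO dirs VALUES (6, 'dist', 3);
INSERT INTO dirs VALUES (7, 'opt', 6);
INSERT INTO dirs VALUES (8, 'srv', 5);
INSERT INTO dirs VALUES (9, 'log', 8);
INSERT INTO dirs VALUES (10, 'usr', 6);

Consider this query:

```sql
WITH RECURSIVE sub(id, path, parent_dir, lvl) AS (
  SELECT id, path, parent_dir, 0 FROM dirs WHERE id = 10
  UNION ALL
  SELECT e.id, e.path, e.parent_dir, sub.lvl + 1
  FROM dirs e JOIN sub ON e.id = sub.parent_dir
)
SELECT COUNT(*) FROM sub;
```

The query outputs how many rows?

4

Base: id=10 (usr), parent_dir=6, lvl 0.
Iteration 1: join on id=6 -> dist (id 6, parent_dir=3, lvl 1).
Iteration 2: join on id=3 -> backup (id 3, parent_dir=1, lvl 2).
Iteration 3: join on id=1 -> music (id 1, parent_dir=NULL, lvl 3).
Iteration 4: parent_dir is NULL; no match; recursion stops.
Total rows emitted: 4.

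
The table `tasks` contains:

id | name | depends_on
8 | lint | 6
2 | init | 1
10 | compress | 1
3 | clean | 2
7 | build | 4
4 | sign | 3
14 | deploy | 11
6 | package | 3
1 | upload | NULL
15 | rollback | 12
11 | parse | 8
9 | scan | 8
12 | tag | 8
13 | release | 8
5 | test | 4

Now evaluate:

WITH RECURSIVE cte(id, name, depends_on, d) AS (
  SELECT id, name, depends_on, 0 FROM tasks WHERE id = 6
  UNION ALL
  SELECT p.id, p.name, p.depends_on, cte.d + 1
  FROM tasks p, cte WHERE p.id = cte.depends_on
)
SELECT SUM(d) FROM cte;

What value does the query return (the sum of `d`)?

Base: id=6 (package), depends_on=3, d 0.
Iteration 1: join on id=3 -> clean (id 3, depends_on=2, d 1).
Iteration 2: join on id=2 -> init (id 2, depends_on=1, d 2).
Iteration 3: join on id=1 -> upload (id 1, depends_on=NULL, d 3).
Iteration 4: depends_on is NULL; no match; recursion stops.
SUM(d) = 0 + 1 + 2 + 3 = 6.

6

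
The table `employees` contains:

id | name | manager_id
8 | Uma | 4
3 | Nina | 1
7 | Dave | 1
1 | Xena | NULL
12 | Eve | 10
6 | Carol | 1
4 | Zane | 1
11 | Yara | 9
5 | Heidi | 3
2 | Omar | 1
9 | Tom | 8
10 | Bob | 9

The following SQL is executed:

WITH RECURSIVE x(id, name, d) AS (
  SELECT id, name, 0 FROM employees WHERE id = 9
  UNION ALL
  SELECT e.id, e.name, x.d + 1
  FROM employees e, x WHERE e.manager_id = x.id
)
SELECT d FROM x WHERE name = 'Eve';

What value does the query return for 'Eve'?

2

Base: id=9 (Tom) at d 0.
Iteration 1: rows with manager_id in {9} -> Bob (id 10, d 1), Yara (id 11, d 1).
Iteration 2: rows with manager_id in {10,11} -> Eve (id 12, d 2).
Iteration 3: no rows with manager_id in {12}; recursion stops.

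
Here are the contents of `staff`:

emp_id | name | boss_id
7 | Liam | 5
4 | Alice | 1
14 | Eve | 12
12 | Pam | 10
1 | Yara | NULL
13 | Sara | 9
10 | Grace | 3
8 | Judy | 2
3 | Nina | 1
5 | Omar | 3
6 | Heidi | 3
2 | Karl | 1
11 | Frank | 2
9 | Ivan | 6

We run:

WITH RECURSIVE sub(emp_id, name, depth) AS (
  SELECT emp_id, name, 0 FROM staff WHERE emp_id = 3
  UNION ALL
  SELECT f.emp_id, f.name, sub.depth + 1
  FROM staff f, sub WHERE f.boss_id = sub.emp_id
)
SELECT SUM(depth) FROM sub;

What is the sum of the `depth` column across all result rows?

15

Base: emp_id=3 (Nina) at depth 0.
Iteration 1: rows with boss_id in {3} -> Omar (id 5, depth 1), Heidi (id 6, depth 1), Grace (id 10, depth 1).
Iteration 2: rows with boss_id in {5,6,10} -> Liam (id 7, depth 2), Ivan (id 9, depth 2), Pam (id 12, depth 2).
Iteration 3: rows with boss_id in {7,9,12} -> Sara (id 13, depth 3), Eve (id 14, depth 3).
Iteration 4: no rows with boss_id in {13,14}; recursion stops.
SUM(depth) = 0 + 1 + 1 + 1 + 2 + 2 + 2 + 3 + 3 = 15.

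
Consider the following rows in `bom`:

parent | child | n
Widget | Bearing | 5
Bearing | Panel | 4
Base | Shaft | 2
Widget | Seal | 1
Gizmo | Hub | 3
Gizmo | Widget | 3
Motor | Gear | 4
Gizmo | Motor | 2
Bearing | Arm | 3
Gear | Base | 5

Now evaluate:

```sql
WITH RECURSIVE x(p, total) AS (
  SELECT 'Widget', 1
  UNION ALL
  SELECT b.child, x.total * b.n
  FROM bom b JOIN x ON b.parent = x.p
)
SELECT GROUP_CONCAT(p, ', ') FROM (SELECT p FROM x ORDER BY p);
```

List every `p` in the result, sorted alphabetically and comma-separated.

Arm, Bearing, Panel, Seal, Widget

Base: (Widget, total=1).
Iteration 1: components of {Widget} -> Bearing = 1*5 = 5, Seal = 1*1 = 1.
Iteration 2: components of {Bearing,Seal} -> Arm = 5*3 = 15, Panel = 5*4 = 20.
Iteration 3: no further components; recursion stops.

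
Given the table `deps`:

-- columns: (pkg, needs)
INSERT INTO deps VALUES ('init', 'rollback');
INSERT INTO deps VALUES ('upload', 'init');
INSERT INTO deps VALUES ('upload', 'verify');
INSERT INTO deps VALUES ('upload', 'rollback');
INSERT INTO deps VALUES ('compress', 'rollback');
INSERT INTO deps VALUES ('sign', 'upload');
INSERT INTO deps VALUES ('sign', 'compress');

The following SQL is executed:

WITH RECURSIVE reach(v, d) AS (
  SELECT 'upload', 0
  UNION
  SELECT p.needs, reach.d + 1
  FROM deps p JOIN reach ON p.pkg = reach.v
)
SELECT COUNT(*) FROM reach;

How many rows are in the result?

5

Base: (upload, d=0).
Iteration 1: edges from {upload} -> (init, d=1), (rollback, d=1), (verify, d=1).
Iteration 2: edges from {init,rollback,verify} -> (rollback, d=2).
Iteration 3: no outgoing edges from {rollback}; recursion stops.
Total rows emitted: 5.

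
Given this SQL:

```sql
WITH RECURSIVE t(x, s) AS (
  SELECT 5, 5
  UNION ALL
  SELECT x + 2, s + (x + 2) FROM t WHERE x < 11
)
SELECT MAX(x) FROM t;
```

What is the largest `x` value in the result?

Base: x=5, s=5.
Iteration 1: 5 < 11 holds -> x = 5 + 2 = 7, s = 5 + 7 = 12.
Iteration 2: 7 < 11 holds -> x = 7 + 2 = 9, s = 12 + 9 = 21.
Iteration 3: 9 < 11 holds -> x = 9 + 2 = 11, s = 21 + 11 = 32.
Iteration 4: 11 < 11 fails; recursion stops.
x values: 5, 7, 9, 11; the maximum is 11.

11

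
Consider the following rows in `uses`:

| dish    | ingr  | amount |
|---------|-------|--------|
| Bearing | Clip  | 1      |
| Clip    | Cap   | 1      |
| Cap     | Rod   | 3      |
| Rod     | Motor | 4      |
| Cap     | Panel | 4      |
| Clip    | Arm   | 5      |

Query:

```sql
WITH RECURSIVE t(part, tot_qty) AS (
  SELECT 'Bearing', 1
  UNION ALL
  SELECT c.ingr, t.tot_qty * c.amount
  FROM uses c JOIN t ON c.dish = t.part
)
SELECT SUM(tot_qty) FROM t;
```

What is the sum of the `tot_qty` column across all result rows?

27

Base: (Bearing, tot_qty=1).
Iteration 1: components of {Bearing} -> Clip = 1*1 = 1.
Iteration 2: components of {Clip} -> Arm = 1*5 = 5, Cap = 1*1 = 1.
Iteration 3: components of {Arm,Cap} -> Panel = 1*4 = 4, Rod = 1*3 = 3.
Iteration 4: components of {Panel,Rod} -> Motor = 3*4 = 12.
Iteration 5: no further components; recursion stops.
SUM(tot_qty) = 1 + 1 + 1 + 5 + 3 + 4 + 12 = 27.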